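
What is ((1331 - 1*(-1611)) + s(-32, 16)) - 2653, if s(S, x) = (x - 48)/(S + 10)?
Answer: 3195/11 ≈ 290.45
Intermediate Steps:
s(S, x) = (-48 + x)/(10 + S)
((1331 - 1*(-1611)) + s(-32, 16)) - 2653 = ((1331 - 1*(-1611)) + (-48 + 16)/(10 - 32)) - 2653 = ((1331 + 1611) - 32/(-22)) - 2653 = (2942 - 1/22*(-32)) - 2653 = (2942 + 16/11) - 2653 = 32378/11 - 2653 = 3195/11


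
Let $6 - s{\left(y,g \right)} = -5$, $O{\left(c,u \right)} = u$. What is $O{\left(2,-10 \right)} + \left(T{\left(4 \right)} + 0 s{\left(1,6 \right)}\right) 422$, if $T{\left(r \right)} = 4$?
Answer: $1678$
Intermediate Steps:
$s{\left(y,g \right)} = 11$ ($s{\left(y,g \right)} = 6 - -5 = 6 + 5 = 11$)
$O{\left(2,-10 \right)} + \left(T{\left(4 \right)} + 0 s{\left(1,6 \right)}\right) 422 = -10 + \left(4 + 0 \cdot 11\right) 422 = -10 + \left(4 + 0\right) 422 = -10 + 4 \cdot 422 = -10 + 1688 = 1678$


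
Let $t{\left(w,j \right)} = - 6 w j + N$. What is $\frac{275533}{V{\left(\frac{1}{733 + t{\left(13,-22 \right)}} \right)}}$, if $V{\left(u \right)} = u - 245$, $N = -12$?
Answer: $- \frac{671473921}{597064} \approx -1124.6$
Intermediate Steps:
$t{\left(w,j \right)} = -12 - 6 j w$ ($t{\left(w,j \right)} = - 6 w j - 12 = - 6 j w - 12 = -12 - 6 j w$)
$V{\left(u \right)} = -245 + u$
$\frac{275533}{V{\left(\frac{1}{733 + t{\left(13,-22 \right)}} \right)}} = \frac{275533}{-245 + \frac{1}{733 - \left(12 - 1716\right)}} = \frac{275533}{-245 + \frac{1}{733 + \left(-12 + 1716\right)}} = \frac{275533}{-245 + \frac{1}{733 + 1704}} = \frac{275533}{-245 + \frac{1}{2437}} = \frac{275533}{- \frac{597064}{2437}} = 275533 \left(- \frac{2437}{597064}\right) = - \frac{671473921}{597064}$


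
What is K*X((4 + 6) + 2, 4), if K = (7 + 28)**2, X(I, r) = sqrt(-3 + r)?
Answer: 1225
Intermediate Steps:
K = 1225 (K = 35**2 = 1225)
K*X((4 + 6) + 2, 4) = 1225*sqrt(-3 + 4) = 1225*sqrt(1) = 1225*1 = 1225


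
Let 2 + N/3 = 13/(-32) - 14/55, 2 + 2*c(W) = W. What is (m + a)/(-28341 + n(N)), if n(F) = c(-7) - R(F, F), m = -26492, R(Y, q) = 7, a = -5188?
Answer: 1152/1031 ≈ 1.1174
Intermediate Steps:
c(W) = -1 + W/2
N = -14049/1760 (N = -6 + 3*(13/(-32) - 14/55) = -6 + 3*(13*(-1/32) - 14*1/55) = -6 + 3*(-13/32 - 14/55) = -6 + 3*(-1163/1760) = -6 - 3489/1760 = -14049/1760 ≈ -7.9824)
n(F) = -23/2 (n(F) = (-1 + (½)*(-7)) - 1*7 = (-1 - 7/2) - 7 = -9/2 - 7 = -23/2)
(m + a)/(-28341 + n(N)) = (-26492 - 5188)/(-28341 - 23/2) = -31680/(-56705/2) = -31680*(-2/56705) = 1152/1031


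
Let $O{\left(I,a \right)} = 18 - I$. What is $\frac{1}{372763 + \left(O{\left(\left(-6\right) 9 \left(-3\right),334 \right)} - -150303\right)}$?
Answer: $\frac{1}{522922} \approx 1.9123 \cdot 10^{-6}$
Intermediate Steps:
$\frac{1}{372763 + \left(O{\left(\left(-6\right) 9 \left(-3\right),334 \right)} - -150303\right)} = \frac{1}{372763 + \left(\left(18 - \left(-6\right) 9 \left(-3\right)\right) - -150303\right)} = \frac{1}{372763 + \left(\left(18 - \left(-54\right) \left(-3\right)\right) + 150303\right)} = \frac{1}{372763 + \left(\left(18 - 162\right) + 150303\right)} = \frac{1}{372763 + \left(-144 + 150303\right)} = \frac{1}{372763 + 150159} = \frac{1}{522922}$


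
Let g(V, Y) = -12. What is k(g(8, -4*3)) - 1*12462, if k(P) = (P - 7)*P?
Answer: -12234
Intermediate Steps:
k(P) = P*(-7 + P) (k(P) = (-7 + P)*P = P*(-7 + P))
k(g(8, -4*3)) - 1*12462 = -12*(-7 - 12) - 1*12462 = -12*(-19) - 12462 = 228 - 12462 = -12234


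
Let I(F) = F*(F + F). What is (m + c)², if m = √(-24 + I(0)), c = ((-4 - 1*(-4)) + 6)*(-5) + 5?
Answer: 601 - 100*I*√6 ≈ 601.0 - 244.95*I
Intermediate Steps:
I(F) = 2*F² (I(F) = F*(2*F) = 2*F²)
c = -25 (c = ((-4 + 4) + 6)*(-5) + 5 = (0 + 6)*(-5) + 5 = 6*(-5) + 5 = -30 + 5 = -25)
m = 2*I*√6 (m = √(-24 + 2*0²) = √(-24 + 2*0) = √(-24 + 0) = √(-24) = 2*I*√6 ≈ 4.899*I)
(m + c)² = (2*I*√6 - 25)² = (-25 + 2*I*√6)²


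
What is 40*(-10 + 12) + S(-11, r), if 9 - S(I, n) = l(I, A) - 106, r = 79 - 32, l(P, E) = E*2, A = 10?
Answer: 175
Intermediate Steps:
l(P, E) = 2*E
r = 47
S(I, n) = 95 (S(I, n) = 9 - (2*10 - 106) = 9 - (20 - 106) = 9 - 1*(-86) = 9 + 86 = 95)
40*(-10 + 12) + S(-11, r) = 40*(-10 + 12) + 95 = 40*2 + 95 = 80 + 95 = 175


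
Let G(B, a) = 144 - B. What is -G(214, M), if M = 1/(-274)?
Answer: 70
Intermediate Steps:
M = -1/274 ≈ -0.0036496
-G(214, M) = -(144 - 1*214) = -(144 - 214) = -1*(-70) = 70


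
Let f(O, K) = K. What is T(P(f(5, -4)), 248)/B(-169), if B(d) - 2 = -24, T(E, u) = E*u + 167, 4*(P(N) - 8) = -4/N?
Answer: -2213/22 ≈ -100.59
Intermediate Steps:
P(N) = 8 - 1/N (P(N) = 8 + (-4/N)/4 = 8 - 1/N)
T(E, u) = 167 + E*u
B(d) = -22 (B(d) = 2 - 24 = -22)
T(P(f(5, -4)), 248)/B(-169) = (167 + (8 - 1/(-4))*248)/(-22) = (167 + (8 - 1*(-1/4))*248)*(-1/22) = (167 + (8 + 1/4)*248)*(-1/22) = (167 + (33/4)*248)*(-1/22) = (167 + 2046)*(-1/22) = 2213*(-1/22) = -2213/22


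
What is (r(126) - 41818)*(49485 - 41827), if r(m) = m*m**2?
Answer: 14998637164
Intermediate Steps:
r(m) = m**3
(r(126) - 41818)*(49485 - 41827) = (126**3 - 41818)*(49485 - 41827) = (2000376 - 41818)*7658 = 1958558*7658 = 14998637164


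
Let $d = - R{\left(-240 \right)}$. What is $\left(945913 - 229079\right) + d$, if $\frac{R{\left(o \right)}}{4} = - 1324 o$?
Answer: $-554206$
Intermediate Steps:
$R{\left(o \right)} = - 5296 o$ ($R{\left(o \right)} = 4 \left(- 1324 o\right) = - 5296 o$)
$d = -1271040$ ($d = - \left(-5296\right) \left(-240\right) = \left(-1\right) 1271040 = -1271040$)
$\left(945913 - 229079\right) + d = \left(945913 - 229079\right) - 1271040 = 716834 - 1271040 = -554206$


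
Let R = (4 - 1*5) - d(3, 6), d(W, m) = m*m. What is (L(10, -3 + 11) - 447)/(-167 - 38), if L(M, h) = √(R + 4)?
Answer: 447/205 - I*√33/205 ≈ 2.1805 - 0.028022*I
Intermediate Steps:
d(W, m) = m²
R = -37 (R = (4 - 1*5) - 1*6² = (4 - 5) - 1*36 = -1 - 36 = -37)
L(M, h) = I*√33 (L(M, h) = √(-37 + 4) = √(-33) = I*√33)
(L(10, -3 + 11) - 447)/(-167 - 38) = (I*√33 - 447)/(-167 - 38) = (-447 + I*√33)/(-205) = (-447 + I*√33)*(-1/205) = 447/205 - I*√33/205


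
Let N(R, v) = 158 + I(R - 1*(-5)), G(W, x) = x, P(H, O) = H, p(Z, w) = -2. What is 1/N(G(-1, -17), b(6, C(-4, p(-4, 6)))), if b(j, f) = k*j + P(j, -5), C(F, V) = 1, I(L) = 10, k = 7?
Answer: 1/168 ≈ 0.0059524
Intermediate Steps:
b(j, f) = 8*j (b(j, f) = 7*j + j = 8*j)
N(R, v) = 168 (N(R, v) = 158 + 10 = 168)
1/N(G(-1, -17), b(6, C(-4, p(-4, 6)))) = 1/168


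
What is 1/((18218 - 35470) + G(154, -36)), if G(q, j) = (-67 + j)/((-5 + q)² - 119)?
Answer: -22082/380958767 ≈ -5.7964e-5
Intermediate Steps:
G(q, j) = (-67 + j)/(-119 + (-5 + q)²)
1/((18218 - 35470) + G(154, -36)) = 1/((18218 - 35470) + (-67 - 36)/(-119 + (-5 + 154)²)) = 1/(-17252 - 103/(-119 + 149²)) = 1/(-17252 - 103/(-119 + 22201)) = 1/(-17252 - 103/22082) = 1/(-380958767/22082) = -22082/380958767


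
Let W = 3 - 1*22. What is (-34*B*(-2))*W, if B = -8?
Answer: 10336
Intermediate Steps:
W = -19 (W = 3 - 22 = -19)
(-34*B*(-2))*W = -(-272)*(-2)*(-19) = -34*16*(-19) = -544*(-19) = 10336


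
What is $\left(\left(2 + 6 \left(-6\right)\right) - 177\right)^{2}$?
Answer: $44521$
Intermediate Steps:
$\left(\left(2 + 6 \left(-6\right)\right) - 177\right)^{2} = \left(\left(2 - 36\right) - 177\right)^{2} = \left(-34 - 177\right)^{2} = \left(-211\right)^{2} = 44521$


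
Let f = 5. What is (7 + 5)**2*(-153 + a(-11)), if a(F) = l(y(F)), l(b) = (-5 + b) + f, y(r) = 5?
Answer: -21312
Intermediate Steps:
l(b) = b (l(b) = (-5 + b) + 5 = b)
a(F) = 5
(7 + 5)**2*(-153 + a(-11)) = (7 + 5)**2*(-153 + 5) = 12**2*(-148) = 144*(-148) = -21312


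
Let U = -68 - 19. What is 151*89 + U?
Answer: 13352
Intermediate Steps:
U = -87
151*89 + U = 151*89 - 87 = 13439 - 87 = 13352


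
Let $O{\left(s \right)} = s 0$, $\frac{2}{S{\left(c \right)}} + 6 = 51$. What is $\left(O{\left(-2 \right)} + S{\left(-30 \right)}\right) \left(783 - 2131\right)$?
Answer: $- \frac{2696}{45} \approx -59.911$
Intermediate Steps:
$S{\left(c \right)} = \frac{2}{45}$ ($S{\left(c \right)} = \frac{2}{-6 + 51} = \frac{2}{45}$)
$O{\left(s \right)} = 0$
$\left(O{\left(-2 \right)} + S{\left(-30 \right)}\right) \left(783 - 2131\right) = \left(0 + \frac{2}{45}\right) \left(783 - 2131\right) = \frac{2}{45} \left(-1348\right) = - \frac{2696}{45}$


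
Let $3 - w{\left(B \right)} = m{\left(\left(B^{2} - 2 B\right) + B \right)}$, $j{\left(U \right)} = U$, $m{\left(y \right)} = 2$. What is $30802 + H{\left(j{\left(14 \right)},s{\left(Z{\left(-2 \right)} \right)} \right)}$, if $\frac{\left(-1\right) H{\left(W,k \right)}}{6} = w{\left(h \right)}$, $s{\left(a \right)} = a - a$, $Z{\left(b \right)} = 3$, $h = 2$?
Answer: $30796$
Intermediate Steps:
$s{\left(a \right)} = 0$
$w{\left(B \right)} = 1$ ($w{\left(B \right)} = 3 - 2 = 1$)
$H{\left(W,k \right)} = -6$ ($H{\left(W,k \right)} = \left(-6\right) 1 = -6$)
$30802 + H{\left(j{\left(14 \right)},s{\left(Z{\left(-2 \right)} \right)} \right)} = 30802 - 6 = 30796$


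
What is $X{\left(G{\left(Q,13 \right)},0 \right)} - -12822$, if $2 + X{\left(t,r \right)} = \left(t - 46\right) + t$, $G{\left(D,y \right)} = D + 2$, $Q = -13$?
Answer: $12752$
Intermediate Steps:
$G{\left(D,y \right)} = 2 + D$
$X{\left(t,r \right)} = -48 + 2 t$ ($X{\left(t,r \right)} = -2 + \left(\left(t - 46\right) + t\right) = -2 + \left(\left(-46 + t\right) + t\right) = -2 + \left(-46 + 2 t\right) = -48 + 2 t$)
$X{\left(G{\left(Q,13 \right)},0 \right)} - -12822 = \left(-48 + 2 \left(2 - 13\right)\right) - -12822 = \left(-48 + 2 \left(-11\right)\right) + 12822 = \left(-48 - 22\right) + 12822 = -70 + 12822 = 12752$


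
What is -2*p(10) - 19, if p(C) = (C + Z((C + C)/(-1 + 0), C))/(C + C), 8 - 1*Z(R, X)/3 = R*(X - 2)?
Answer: -352/5 ≈ -70.400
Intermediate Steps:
Z(R, X) = 24 - 3*R*(-2 + X) (Z(R, X) = 24 - 3*R*(X - 2) = 24 - 3*R*(-2 + X))
p(C) = (24 - 11*C + 6*C**2)/(2*C) (p(C) = (C + (24 + 6*((C + C)/(-1 + 0)) - 3*(C + C)/(-1 + 0)*C))/(C + C) = (C + (24 + 6*((2*C)/(-1)) - 3*(2*C)/(-1)*C))/((2*C)) = (C + (24 + 6*((2*C)*(-1)) - 3*(2*C)*(-1)*C))*(1/(2*C)) = (C + (24 + 6*(-2*C) - 3*(-2*C)*C))*(1/(2*C)) = (C + (24 - 12*C + 6*C**2))*(1/(2*C)) = (24 - 11*C + 6*C**2)*(1/(2*C)) = (24 - 11*C + 6*C**2)/(2*C))
-2*p(10) - 19 = -2*(-11/2 + 3*10 + 12/10) - 19 = -2*(-11/2 + 30 + 12*(1/10)) - 19 = -2*(-11/2 + 30 + 6/5) - 19 = -2*257/10 - 19 = -257/5 - 19 = -352/5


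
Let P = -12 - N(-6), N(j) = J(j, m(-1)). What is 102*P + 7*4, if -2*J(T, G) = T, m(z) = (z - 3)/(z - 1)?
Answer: -1502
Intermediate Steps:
m(z) = (-3 + z)/(-1 + z)
J(T, G) = -T/2
N(j) = -j/2
P = -15 (P = -12 - (-1)*(-6)/2 = -12 - 1*3 = -12 - 3 = -15)
102*P + 7*4 = 102*(-15) + 7*4 = -1530 + 28 = -1502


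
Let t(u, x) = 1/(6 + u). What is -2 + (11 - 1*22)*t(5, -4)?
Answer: -3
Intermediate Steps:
-2 + (11 - 1*22)*t(5, -4) = -2 + (11 - 1*22)/(6 + 5) = -2 + (11 - 22)/11 = -2 - 11*1/11 = -2 - 1 = -3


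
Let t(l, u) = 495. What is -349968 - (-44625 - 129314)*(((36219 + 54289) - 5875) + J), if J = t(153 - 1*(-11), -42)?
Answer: 14806729224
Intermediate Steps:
J = 495
-349968 - (-44625 - 129314)*(((36219 + 54289) - 5875) + J) = -349968 - (-44625 - 129314)*(((36219 + 54289) - 5875) + 495) = -349968 - (-173939)*((90508 - 5875) + 495) = -349968 - (-173939)*(84633 + 495) = -349968 - (-173939)*85128 = -349968 - 1*(-14807079192) = -349968 + 14807079192 = 14806729224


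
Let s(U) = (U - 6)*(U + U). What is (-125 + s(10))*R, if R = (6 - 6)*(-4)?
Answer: 0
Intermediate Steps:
R = 0 (R = 0*(-4) = 0)
s(U) = 2*U*(-6 + U) (s(U) = (-6 + U)*(2*U) = 2*U*(-6 + U))
(-125 + s(10))*R = (-125 + 2*10*(-6 + 10))*0 = (-125 + 2*10*4)*0 = (-125 + 80)*0 = -45*0 = 0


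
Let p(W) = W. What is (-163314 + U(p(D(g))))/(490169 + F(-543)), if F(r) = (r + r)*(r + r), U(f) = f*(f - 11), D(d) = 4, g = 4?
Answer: -163342/1669565 ≈ -0.097835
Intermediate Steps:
U(f) = f*(-11 + f)
F(r) = 4*r² (F(r) = (2*r)*(2*r) = 4*r²)
(-163314 + U(p(D(g))))/(490169 + F(-543)) = (-163314 + 4*(-11 + 4))/(490169 + 4*(-543)²) = (-163314 + 4*(-7))/(490169 + 4*294849) = (-163314 - 28)/(490169 + 1179396) = -163342/1669565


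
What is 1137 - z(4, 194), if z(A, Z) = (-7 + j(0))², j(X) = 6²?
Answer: 296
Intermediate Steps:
j(X) = 36
z(A, Z) = 841 (z(A, Z) = (-7 + 36)² = 29² = 841)
1137 - z(4, 194) = 1137 - 1*841 = 1137 - 841 = 296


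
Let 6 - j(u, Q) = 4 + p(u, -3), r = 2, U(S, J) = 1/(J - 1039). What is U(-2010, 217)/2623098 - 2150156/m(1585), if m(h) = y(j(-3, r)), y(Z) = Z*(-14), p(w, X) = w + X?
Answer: 144879295640707/7546652946 ≈ 19198.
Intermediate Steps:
p(w, X) = X + w
U(S, J) = 1/(-1039 + J)
j(u, Q) = 5 - u (j(u, Q) = 6 - (4 + (-3 + u)) = 6 - (1 + u) = 6 + (-1 - u) = 5 - u)
y(Z) = -14*Z
m(h) = -112 (m(h) = -14*(5 - 1*(-3)) = -14*(5 + 3) = -14*8 = -112)
U(-2010, 217)/2623098 - 2150156/m(1585) = 1/((-1039 + 217)*2623098) - 2150156/(-112) = (1/2623098)/(-822) - 2150156*(-1/112) = -1/822*1/2623098 + 537539/28 = -1/2156186556 + 537539/28 = 144879295640707/7546652946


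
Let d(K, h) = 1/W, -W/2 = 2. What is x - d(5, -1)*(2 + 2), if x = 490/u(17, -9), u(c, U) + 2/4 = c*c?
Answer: 1557/577 ≈ 2.6984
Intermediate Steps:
W = -4 (W = -2*2 = -4)
d(K, h) = -1/4 (d(K, h) = 1/(-4) = -1/4)
u(c, U) = -1/2 + c**2 (u(c, U) = -1/2 + c*c = -1/2 + c**2)
x = 980/577 (x = 490/(-1/2 + 17**2) = 490/(-1/2 + 289) = 490/(577/2) = 490*(2/577) = 980/577 ≈ 1.6984)
x - d(5, -1)*(2 + 2) = 980/577 - (-1)*(2 + 2)/4 = 980/577 - (-1)*4/4 = 980/577 - 1*(-1) = 980/577 + 1 = 1557/577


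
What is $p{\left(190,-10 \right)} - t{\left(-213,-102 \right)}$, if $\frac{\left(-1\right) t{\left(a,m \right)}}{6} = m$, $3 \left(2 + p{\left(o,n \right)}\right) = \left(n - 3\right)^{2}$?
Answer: $- \frac{1673}{3} \approx -557.67$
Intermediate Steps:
$p{\left(o,n \right)} = -2 + \frac{\left(-3 + n\right)^{2}}{3}$ ($p{\left(o,n \right)} = -2 + \frac{\left(n - 3\right)^{2}}{3} = -2 + \frac{\left(-3 + n\right)^{2}}{3}$)
$t{\left(a,m \right)} = - 6 m$
$p{\left(190,-10 \right)} - t{\left(-213,-102 \right)} = \left(-2 + \frac{\left(-3 - 10\right)^{2}}{3}\right) - \left(-6\right) \left(-102\right) = \left(-2 + \frac{\left(-13\right)^{2}}{3}\right) - 612 = \left(-2 + \frac{1}{3} \cdot 169\right) - 612 = \left(-2 + \frac{169}{3}\right) - 612 = \frac{163}{3} - 612 = - \frac{1673}{3}$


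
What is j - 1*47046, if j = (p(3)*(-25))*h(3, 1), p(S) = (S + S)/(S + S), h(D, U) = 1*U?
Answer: -47071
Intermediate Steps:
h(D, U) = U
p(S) = 1 (p(S) = (2*S)/((2*S)) = (2*S)*(1/(2*S)) = 1)
j = -25 (j = (1*(-25))*1 = -25*1 = -25)
j - 1*47046 = -25 - 1*47046 = -25 - 47046 = -47071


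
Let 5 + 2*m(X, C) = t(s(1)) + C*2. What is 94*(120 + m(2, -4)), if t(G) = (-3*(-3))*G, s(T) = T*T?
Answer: 11092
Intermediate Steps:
s(T) = T**2
t(G) = 9*G
m(X, C) = 2 + C (m(X, C) = -5/2 + (9*1**2 + C*2)/2 = -5/2 + (9*1 + 2*C)/2 = -5/2 + (9 + 2*C)/2 = -5/2 + (9/2 + C) = 2 + C)
94*(120 + m(2, -4)) = 94*(120 + (2 - 4)) = 94*(120 - 2) = 94*118 = 11092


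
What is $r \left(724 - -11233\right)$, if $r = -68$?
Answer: $-813076$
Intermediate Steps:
$r \left(724 - -11233\right) = - 68 \left(724 - -11233\right) = - 68 \left(724 + 11233\right) = \left(-68\right) 11957 = -813076$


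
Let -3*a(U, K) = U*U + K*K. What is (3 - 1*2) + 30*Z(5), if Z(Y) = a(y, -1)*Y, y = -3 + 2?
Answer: -99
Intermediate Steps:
y = -1
a(U, K) = -K²/3 - U²/3 (a(U, K) = -(U*U + K*K)/3 = -(U² + K²)/3 = -(K² + U²)/3 = -K²/3 - U²/3)
Z(Y) = -2*Y/3 (Z(Y) = (-⅓*(-1)² - ⅓*(-1)²)*Y = (-⅓*1 - ⅓*1)*Y = (-⅓ - ⅓)*Y = -2*Y/3)
(3 - 1*2) + 30*Z(5) = (3 - 1*2) + 30*(-⅔*5) = (3 - 2) + 30*(-10/3) = 1 - 100 = -99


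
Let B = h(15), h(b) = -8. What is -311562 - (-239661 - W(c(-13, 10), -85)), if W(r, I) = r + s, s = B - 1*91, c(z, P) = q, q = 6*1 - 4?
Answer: -71998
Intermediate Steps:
B = -8
q = 2 (q = 6 - 4 = 2)
c(z, P) = 2
s = -99 (s = -8 - 1*91 = -8 - 91 = -99)
W(r, I) = -99 + r (W(r, I) = r - 99 = -99 + r)
-311562 - (-239661 - W(c(-13, 10), -85)) = -311562 - (-239661 - (-99 + 2)) = -311562 - (-239661 - 1*(-97)) = -311562 - (-239661 + 97) = -311562 - 1*(-239564) = -311562 + 239564 = -71998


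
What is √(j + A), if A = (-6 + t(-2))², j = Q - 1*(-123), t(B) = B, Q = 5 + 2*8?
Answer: 4*√13 ≈ 14.422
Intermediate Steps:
Q = 21 (Q = 5 + 16 = 21)
j = 144 (j = 21 - 1*(-123) = 21 + 123 = 144)
A = 64 (A = (-6 - 2)² = (-8)² = 64)
√(j + A) = √(144 + 64) = √208 = 4*√13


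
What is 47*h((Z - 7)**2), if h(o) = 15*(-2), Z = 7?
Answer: -1410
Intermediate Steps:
h(o) = -30
47*h((Z - 7)**2) = 47*(-30) = -1410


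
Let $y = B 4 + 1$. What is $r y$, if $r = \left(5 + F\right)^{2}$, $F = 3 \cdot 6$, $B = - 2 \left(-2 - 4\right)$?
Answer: $25921$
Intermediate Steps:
$B = 12$ ($B = \left(-2\right) \left(-6\right) = 12$)
$F = 18$
$r = 529$ ($r = \left(5 + 18\right)^{2} = 23^{2} = 529$)
$y = 49$ ($y = 12 \cdot 4 + 1 = 48 + 1 = 49$)
$r y = 529 \cdot 49 = 25921$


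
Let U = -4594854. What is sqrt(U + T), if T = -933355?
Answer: I*sqrt(5528209) ≈ 2351.2*I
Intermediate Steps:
sqrt(U + T) = sqrt(-4594854 - 933355) = sqrt(-5528209) = I*sqrt(5528209)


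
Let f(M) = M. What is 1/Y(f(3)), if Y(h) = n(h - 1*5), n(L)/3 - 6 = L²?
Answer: 1/30 ≈ 0.033333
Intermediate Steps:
n(L) = 18 + 3*L²
Y(h) = 18 + 3*(-5 + h)² (Y(h) = 18 + 3*(h - 1*5)² = 18 + 3*(h - 5)² = 18 + 3*(-5 + h)²)
1/Y(f(3)) = 1/(18 + 3*(-5 + 3)²) = 1/(18 + 3*(-2)²) = 1/(18 + 3*4) = 1/(18 + 12) = 1/30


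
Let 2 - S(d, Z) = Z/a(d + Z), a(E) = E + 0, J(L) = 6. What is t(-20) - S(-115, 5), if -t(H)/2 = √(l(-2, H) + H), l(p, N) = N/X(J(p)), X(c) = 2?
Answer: -45/22 - 2*I*√30 ≈ -2.0455 - 10.954*I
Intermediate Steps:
l(p, N) = N/2
t(H) = -√6*√H (t(H) = -2*√(H/2 + H) = -2*√6*√H/2 = -√6*√H)
a(E) = E
S(d, Z) = 2 - Z/(Z + d) (S(d, Z) = 2 - Z/(d + Z) = 2 - Z/(Z + d))
t(-20) - S(-115, 5) = -√6*√(-20) - (5 + 2*(-115))/(5 - 115) = -√6*2*I*√5 - (5 - 230)/(-110) = -2*I*√30 - (-1)*(-225)/110 = -2*I*√30 - 1*45/22 = -2*I*√30 - 45/22 = -45/22 - 2*I*√30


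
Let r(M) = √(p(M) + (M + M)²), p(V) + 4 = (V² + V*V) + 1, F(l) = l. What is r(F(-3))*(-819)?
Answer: -819*√51 ≈ -5848.8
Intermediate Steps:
p(V) = -3 + 2*V² (p(V) = -4 + ((V² + V*V) + 1) = -4 + ((V² + V²) + 1) = -4 + (2*V² + 1) = -4 + (1 + 2*V²) = -3 + 2*V²)
r(M) = √(-3 + 6*M²) (r(M) = √((-3 + 2*M²) + (M + M)²) = √((-3 + 2*M²) + (2*M)²) = √((-3 + 2*M²) + 4*M²) = √(-3 + 6*M²))
r(F(-3))*(-819) = √(-3 + 6*(-3)²)*(-819) = √(-3 + 6*9)*(-819) = √(-3 + 54)*(-819) = √51*(-819) = -819*√51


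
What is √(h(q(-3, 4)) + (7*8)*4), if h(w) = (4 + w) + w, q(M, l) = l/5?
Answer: 2*√1435/5 ≈ 15.153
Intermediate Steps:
q(M, l) = l/5 (q(M, l) = l*(⅕) = l/5)
h(w) = 4 + 2*w
√(h(q(-3, 4)) + (7*8)*4) = √((4 + 2*((⅕)*4)) + (7*8)*4) = √((4 + 2*(⅘)) + 56*4) = √((4 + 8/5) + 224) = √(28/5 + 224) = √(1148/5) = 2*√1435/5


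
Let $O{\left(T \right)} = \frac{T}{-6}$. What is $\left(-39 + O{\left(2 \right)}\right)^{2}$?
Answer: $\frac{13924}{9} \approx 1547.1$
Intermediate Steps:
$O{\left(T \right)} = - \frac{T}{6}$ ($O{\left(T \right)} = T \left(- \frac{1}{6}\right) = - \frac{T}{6}$)
$\left(-39 + O{\left(2 \right)}\right)^{2} = \left(-39 - \frac{1}{3}\right)^{2} = \left(- \frac{118}{3}\right)^{2} = \frac{13924}{9}$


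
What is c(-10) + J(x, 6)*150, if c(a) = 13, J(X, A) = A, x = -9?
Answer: 913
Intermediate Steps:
c(-10) + J(x, 6)*150 = 13 + 6*150 = 13 + 900 = 913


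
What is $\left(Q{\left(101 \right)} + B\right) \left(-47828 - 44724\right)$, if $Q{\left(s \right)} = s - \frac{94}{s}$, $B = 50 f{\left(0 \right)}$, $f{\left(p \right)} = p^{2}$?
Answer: $- \frac{935423064}{101} \approx -9.2616 \cdot 10^{6}$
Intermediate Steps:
$B = 0$ ($B = 50 \cdot 0^{2} = 50 \cdot 0 = 0$)
$\left(Q{\left(101 \right)} + B\right) \left(-47828 - 44724\right) = \left(\left(101 - \frac{94}{101}\right) + 0\right) \left(-47828 - 44724\right) = \left(\left(101 - \frac{94}{101}\right) + 0\right) \left(-92552\right) = \left(\frac{10107}{101} + 0\right) \left(-92552\right) = \frac{10107}{101} \left(-92552\right) = - \frac{935423064}{101}$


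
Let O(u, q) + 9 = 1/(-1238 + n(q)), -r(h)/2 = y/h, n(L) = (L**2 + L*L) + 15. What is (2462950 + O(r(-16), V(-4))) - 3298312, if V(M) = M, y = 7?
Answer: -994926862/1191 ≈ -8.3537e+5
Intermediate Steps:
n(L) = 15 + 2*L**2 (n(L) = (L**2 + L**2) + 15 = 2*L**2 + 15 = 15 + 2*L**2)
r(h) = -14/h
O(u, q) = -9 + 1/(-1223 + 2*q**2) (O(u, q) = -9 + 1/(-1238 + (15 + 2*q**2)) = -9 + 1/(-1223 + 2*q**2))
(2462950 + O(r(-16), V(-4))) - 3298312 = (2462950 + 2*(5504 - 9*(-4)**2)/(-1223 + 2*(-4)**2)) - 3298312 = (2462950 + 2*(5504 - 9*16)/(-1223 + 2*16)) - 3298312 = (2462950 + 2*(5504 - 144)/(-1223 + 32)) - 3298312 = (2462950 + 2*5360/(-1191)) - 3298312 = (2462950 + 2*(-1/1191)*5360) - 3298312 = (2462950 - 10720/1191) - 3298312 = 2933362730/1191 - 3298312 = -994926862/1191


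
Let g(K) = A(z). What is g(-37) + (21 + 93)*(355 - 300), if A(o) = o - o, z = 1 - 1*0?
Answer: 6270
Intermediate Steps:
z = 1 (z = 1 + 0 = 1)
A(o) = 0
g(K) = 0
g(-37) + (21 + 93)*(355 - 300) = 0 + (21 + 93)*(355 - 300) = 0 + 114*55 = 0 + 6270 = 6270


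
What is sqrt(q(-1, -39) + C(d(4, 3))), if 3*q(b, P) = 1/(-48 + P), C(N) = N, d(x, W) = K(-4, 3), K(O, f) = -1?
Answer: I*sqrt(7598)/87 ≈ 1.0019*I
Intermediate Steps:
d(x, W) = -1
q(b, P) = 1/(3*(-48 + P))
sqrt(q(-1, -39) + C(d(4, 3))) = sqrt(1/(3*(-48 - 39)) - 1) = sqrt((1/3)/(-87) - 1) = sqrt((1/3)*(-1/87) - 1) = sqrt(-1/261 - 1) = sqrt(-262/261) = I*sqrt(7598)/87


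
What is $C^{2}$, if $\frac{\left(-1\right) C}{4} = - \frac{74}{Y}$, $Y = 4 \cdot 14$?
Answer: $\frac{1369}{49} \approx 27.939$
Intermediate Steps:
$Y = 56$
$C = \frac{37}{7}$ ($C = - 4 \left(- \frac{74}{56}\right) = - 4 \left(\left(-74\right) \frac{1}{56}\right) = \left(-4\right) \left(- \frac{37}{28}\right) = \frac{37}{7} \approx 5.2857$)
$C^{2} = \left(\frac{37}{7}\right)^{2} = \frac{1369}{49}$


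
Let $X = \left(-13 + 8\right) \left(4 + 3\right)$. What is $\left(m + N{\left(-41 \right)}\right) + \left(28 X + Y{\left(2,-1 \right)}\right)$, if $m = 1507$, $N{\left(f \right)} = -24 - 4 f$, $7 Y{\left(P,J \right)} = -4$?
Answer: $\frac{4665}{7} \approx 666.43$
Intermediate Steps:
$Y{\left(P,J \right)} = - \frac{4}{7}$ ($Y{\left(P,J \right)} = \frac{1}{7} \left(-4\right) = - \frac{4}{7}$)
$X = -35$ ($X = \left(-5\right) 7 = -35$)
$\left(m + N{\left(-41 \right)}\right) + \left(28 X + Y{\left(2,-1 \right)}\right) = \left(1507 - -140\right) + \left(28 \left(-35\right) - \frac{4}{7}\right) = \left(1507 + \left(-24 + 164\right)\right) - \frac{6864}{7} = \left(1507 + 140\right) - \frac{6864}{7} = 1647 - \frac{6864}{7} = \frac{4665}{7}$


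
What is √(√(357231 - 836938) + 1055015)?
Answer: √(1055015 + I*√479707) ≈ 1027.1 + 0.337*I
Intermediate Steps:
√(√(357231 - 836938) + 1055015) = √(√(-479707) + 1055015) = √(I*√479707 + 1055015) = √(1055015 + I*√479707)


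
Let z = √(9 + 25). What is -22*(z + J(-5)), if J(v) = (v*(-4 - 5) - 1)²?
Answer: -42592 - 22*√34 ≈ -42720.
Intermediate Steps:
J(v) = (-1 - 9*v)² (J(v) = (v*(-9) - 1)² = (-9*v - 1)² = (-1 - 9*v)²)
z = √34 ≈ 5.8309
-22*(z + J(-5)) = -22*(√34 + (1 + 9*(-5))²) = -22*(√34 + (1 - 45)²) = -22*(√34 + (-44)²) = -22*(√34 + 1936) = -22*(1936 + √34) = -42592 - 22*√34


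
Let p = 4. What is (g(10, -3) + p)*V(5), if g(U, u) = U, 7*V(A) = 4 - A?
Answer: -2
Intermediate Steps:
V(A) = 4/7 - A/7 (V(A) = (4 - A)/7 = 4/7 - A/7)
(g(10, -3) + p)*V(5) = (10 + 4)*(4/7 - 1/7*5) = 14*(4/7 - 5/7) = 14*(-1/7) = -2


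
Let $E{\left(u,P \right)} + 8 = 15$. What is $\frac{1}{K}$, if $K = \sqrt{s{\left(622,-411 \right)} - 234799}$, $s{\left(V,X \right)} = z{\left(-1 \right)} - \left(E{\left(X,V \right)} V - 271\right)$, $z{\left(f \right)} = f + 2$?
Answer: $- \frac{i \sqrt{238881}}{238881} \approx - 0.002046 i$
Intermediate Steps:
$E{\left(u,P \right)} = 7$ ($E{\left(u,P \right)} = -8 + 15 = 7$)
$z{\left(f \right)} = 2 + f$
$s{\left(V,X \right)} = 272 - 7 V$ ($s{\left(V,X \right)} = \left(2 - 1\right) - \left(7 V - 271\right) = 1 - \left(-271 + 7 V\right) = 272 - 7 V$)
$K = i \sqrt{238881}$ ($K = \sqrt{\left(272 - 4354\right) - 234799} = \sqrt{-4082 - 234799} = \sqrt{-238881} = i \sqrt{238881} \approx 488.75 i$)
$\frac{1}{K} = \frac{1}{i \sqrt{238881}} = - \frac{i \sqrt{238881}}{238881}$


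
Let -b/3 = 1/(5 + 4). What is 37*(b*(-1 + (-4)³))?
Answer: 2405/3 ≈ 801.67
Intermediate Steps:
b = -⅓ (b = -3/(5 + 4) = -3/9 = -3*⅑ = -⅓ ≈ -0.33333)
37*(b*(-1 + (-4)³)) = 37*(-(-1 + (-4)³)/3) = 37*(-(-1 - 64)/3) = 37*(-⅓*(-65)) = 37*(65/3) = 2405/3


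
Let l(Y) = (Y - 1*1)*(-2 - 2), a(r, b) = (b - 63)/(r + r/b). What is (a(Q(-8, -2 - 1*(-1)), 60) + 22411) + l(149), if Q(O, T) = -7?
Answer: 9316893/427 ≈ 21819.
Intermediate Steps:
a(r, b) = (-63 + b)/(r + r/b)
l(Y) = 4 - 4*Y (l(Y) = (Y - 1)*(-4) = (-1 + Y)*(-4) = 4 - 4*Y)
(a(Q(-8, -2 - 1*(-1)), 60) + 22411) + l(149) = (60*(-63 + 60)/(-7*(1 + 60)) + 22411) + (4 - 4*149) = (60*(-1/7)*(-3)/61 + 22411) + (4 - 596) = (60*(-1/7)*(1/61)*(-3) + 22411) - 592 = (180/427 + 22411) - 592 = 9569677/427 - 592 = 9316893/427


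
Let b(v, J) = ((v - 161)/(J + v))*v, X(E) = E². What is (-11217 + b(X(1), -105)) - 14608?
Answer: -335705/13 ≈ -25823.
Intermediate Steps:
b(v, J) = v*(-161 + v)/(J + v) (b(v, J) = ((-161 + v)/(J + v))*v = v*(-161 + v)/(J + v))
(-11217 + b(X(1), -105)) - 14608 = (-11217 + 1²*(-161 + 1²)/(-105 + 1²)) - 14608 = (-11217 + 1*(-161 + 1)/(-105 + 1)) - 14608 = (-11217 + 1*(-160)/(-104)) - 14608 = (-11217 + 1*(-1/104)*(-160)) - 14608 = (-11217 + 20/13) - 14608 = -145801/13 - 14608 = -335705/13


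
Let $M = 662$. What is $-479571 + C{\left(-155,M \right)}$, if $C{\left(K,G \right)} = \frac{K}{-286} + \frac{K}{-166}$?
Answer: $- \frac{5692010684}{11869} \approx -4.7957 \cdot 10^{5}$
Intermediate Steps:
$C{\left(K,G \right)} = - \frac{113 K}{11869}$ ($C{\left(K,G \right)} = K \left(- \frac{1}{286}\right) + K \left(- \frac{1}{166}\right) = - \frac{K}{286} - \frac{K}{166} = - \frac{113 K}{11869}$)
$-479571 + C{\left(-155,M \right)} = -479571 - - \frac{17515}{11869} = -479571 + \frac{17515}{11869} = - \frac{5692010684}{11869}$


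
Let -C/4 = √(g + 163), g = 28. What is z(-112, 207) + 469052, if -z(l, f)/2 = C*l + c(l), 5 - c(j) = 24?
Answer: 469090 - 896*√191 ≈ 4.5671e+5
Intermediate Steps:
c(j) = -19 (c(j) = 5 - 1*24 = 5 - 24 = -19)
C = -4*√191 (C = -4*√(28 + 163) = -4*√191 ≈ -55.281)
z(l, f) = 38 + 8*l*√191 (z(l, f) = -2*((-4*√191)*l - 19) = -2*(-4*l*√191 - 19) = -2*(-19 - 4*l*√191) = 38 + 8*l*√191)
z(-112, 207) + 469052 = (38 + 8*(-112)*√191) + 469052 = (38 - 896*√191) + 469052 = 469090 - 896*√191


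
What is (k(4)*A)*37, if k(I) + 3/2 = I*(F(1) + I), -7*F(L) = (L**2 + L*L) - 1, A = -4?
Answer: -14430/7 ≈ -2061.4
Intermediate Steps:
F(L) = 1/7 - 2*L**2/7 (F(L) = -((L**2 + L*L) - 1)/7 = -((L**2 + L**2) - 1)/7 = -(2*L**2 - 1)/7 = -(-1 + 2*L**2)/7 = 1/7 - 2*L**2/7)
k(I) = -3/2 + I*(-1/7 + I) (k(I) = -3/2 + I*((1/7 - 2/7*1**2) + I) = -3/2 + I*((1/7 - 2/7*1) + I) = -3/2 + I*((1/7 - 2/7) + I) = -3/2 + I*(-1/7 + I))
(k(4)*A)*37 = ((-3/2 + 4**2 - 1/7*4)*(-4))*37 = ((-3/2 + 16 - 4/7)*(-4))*37 = ((195/14)*(-4))*37 = -390/7*37 = -14430/7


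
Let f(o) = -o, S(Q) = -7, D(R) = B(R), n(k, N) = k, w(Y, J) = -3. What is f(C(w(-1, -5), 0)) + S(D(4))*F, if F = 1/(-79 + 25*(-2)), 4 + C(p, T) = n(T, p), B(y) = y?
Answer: 523/129 ≈ 4.0543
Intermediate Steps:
C(p, T) = -4 + T
D(R) = R
F = -1/129 (F = 1/(-79 - 50) = 1/(-129) = -1/129 ≈ -0.0077519)
f(C(w(-1, -5), 0)) + S(D(4))*F = -(-4 + 0) - 7*(-1/129) = -1*(-4) + 7/129 = 4 + 7/129 = 523/129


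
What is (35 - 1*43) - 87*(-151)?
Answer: 13129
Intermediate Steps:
(35 - 1*43) - 87*(-151) = (35 - 43) + 13137 = -8 + 13137 = 13129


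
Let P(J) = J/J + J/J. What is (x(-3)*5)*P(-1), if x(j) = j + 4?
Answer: 10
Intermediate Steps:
x(j) = 4 + j
P(J) = 2 (P(J) = 1 + 1 = 2)
(x(-3)*5)*P(-1) = ((4 - 3)*5)*2 = (1*5)*2 = 5*2 = 10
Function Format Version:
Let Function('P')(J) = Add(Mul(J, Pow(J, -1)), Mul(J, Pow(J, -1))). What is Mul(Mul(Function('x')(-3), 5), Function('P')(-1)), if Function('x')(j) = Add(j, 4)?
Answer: 10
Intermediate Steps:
Function('x')(j) = Add(4, j)
Function('P')(J) = 2 (Function('P')(J) = Add(1, 1) = 2)
Mul(Mul(Function('x')(-3), 5), Function('P')(-1)) = Mul(Mul(Add(4, -3), 5), 2) = Mul(Mul(1, 5), 2) = Mul(5, 2) = 10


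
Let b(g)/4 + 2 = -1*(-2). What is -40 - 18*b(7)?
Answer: -40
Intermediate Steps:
b(g) = 0 (b(g) = -8 + 4*(-1*(-2)) = -8 + 4*2 = -8 + 8 = 0)
-40 - 18*b(7) = -40 - 18*0 = -40 + 0 = -40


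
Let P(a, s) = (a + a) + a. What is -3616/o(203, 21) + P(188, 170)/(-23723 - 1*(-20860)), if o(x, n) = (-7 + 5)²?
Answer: -2588716/2863 ≈ -904.20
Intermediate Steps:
o(x, n) = 4 (o(x, n) = (-2)² = 4)
P(a, s) = 3*a (P(a, s) = 2*a + a = 3*a)
-3616/o(203, 21) + P(188, 170)/(-23723 - 1*(-20860)) = -3616/4 + (3*188)/(-23723 - 1*(-20860)) = -3616*¼ + 564/(-23723 + 20860) = -904 + 564/(-2863) = -904 + 564*(-1/2863) = -904 - 564/2863 = -2588716/2863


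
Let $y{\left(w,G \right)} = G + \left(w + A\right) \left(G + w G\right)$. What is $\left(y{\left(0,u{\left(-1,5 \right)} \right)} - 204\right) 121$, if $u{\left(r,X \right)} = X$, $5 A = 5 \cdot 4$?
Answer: $-21659$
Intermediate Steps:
$A = 4$ ($A = \frac{5 \cdot 4}{5} = \frac{1}{5} \cdot 20 = 4$)
$y{\left(w,G \right)} = G + \left(4 + w\right) \left(G + G w\right)$ ($y{\left(w,G \right)} = G + \left(w + 4\right) \left(G + w G\right) = G + \left(4 + w\right) \left(G + G w\right)$)
$\left(y{\left(0,u{\left(-1,5 \right)} \right)} - 204\right) 121 = \left(5 \left(5 + 0^{2} + 5 \cdot 0\right) - 204\right) 121 = \left(5 \left(5 + 0 + 0\right) - 204\right) 121 = \left(5 \cdot 5 - 204\right) 121 = \left(25 - 204\right) 121 = \left(-179\right) 121 = -21659$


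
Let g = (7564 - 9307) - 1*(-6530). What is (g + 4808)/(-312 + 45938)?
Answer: 9595/45626 ≈ 0.21030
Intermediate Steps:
g = 4787 (g = -1743 + 6530 = 4787)
(g + 4808)/(-312 + 45938) = (4787 + 4808)/(-312 + 45938) = 9595/45626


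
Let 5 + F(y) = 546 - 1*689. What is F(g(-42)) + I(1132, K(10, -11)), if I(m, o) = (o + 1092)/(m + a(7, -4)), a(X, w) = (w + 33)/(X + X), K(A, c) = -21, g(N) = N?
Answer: -2334802/15877 ≈ -147.06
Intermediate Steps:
a(X, w) = (33 + w)/(2*X) (a(X, w) = (33 + w)/((2*X)) = (33 + w)*(1/(2*X)) = (33 + w)/(2*X))
F(y) = -148 (F(y) = -5 + (546 - 1*689) = -5 + (546 - 689) = -5 - 143 = -148)
I(m, o) = (1092 + o)/(29/14 + m) (I(m, o) = (o + 1092)/(m + (1/2)*(33 - 4)/7) = (1092 + o)/(m + (1/2)*(1/7)*29) = (1092 + o)/(m + 29/14) = (1092 + o)/(29/14 + m))
F(g(-42)) + I(1132, K(10, -11)) = -148 + 14*(1092 - 21)/(29 + 14*1132) = -148 + 14*1071/(29 + 15848) = -148 + 14*1071/15877 = -148 + 14*(1/15877)*1071 = -148 + 14994/15877 = -2334802/15877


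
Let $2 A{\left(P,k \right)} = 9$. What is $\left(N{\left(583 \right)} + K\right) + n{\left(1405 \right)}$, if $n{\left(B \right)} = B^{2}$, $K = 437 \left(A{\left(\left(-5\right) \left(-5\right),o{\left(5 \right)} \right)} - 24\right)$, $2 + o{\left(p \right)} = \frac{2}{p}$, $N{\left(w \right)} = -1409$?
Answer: $\frac{3928189}{2} \approx 1.9641 \cdot 10^{6}$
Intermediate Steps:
$o{\left(p \right)} = -2 + \frac{2}{p}$
$A{\left(P,k \right)} = \frac{9}{2}$ ($A{\left(P,k \right)} = \frac{1}{2} \cdot 9 = \frac{9}{2}$)
$K = - \frac{17043}{2}$ ($K = 437 \left(\frac{9}{2} - 24\right) = 437 \left(- \frac{39}{2}\right) = - \frac{17043}{2} \approx -8521.5$)
$\left(N{\left(583 \right)} + K\right) + n{\left(1405 \right)} = \left(-1409 - \frac{17043}{2}\right) + 1405^{2} = - \frac{19861}{2} + 1974025 = \frac{3928189}{2}$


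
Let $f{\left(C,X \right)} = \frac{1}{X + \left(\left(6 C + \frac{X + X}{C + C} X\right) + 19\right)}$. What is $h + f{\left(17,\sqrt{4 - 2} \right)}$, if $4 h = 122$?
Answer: $\frac{258643089}{8477806} - \frac{289 \sqrt{2}}{4238903} \approx 30.508$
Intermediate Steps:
$h = \frac{61}{2}$ ($h = \frac{1}{4} \cdot 122 = \frac{61}{2} \approx 30.5$)
$f{\left(C,X \right)} = \frac{1}{19 + X + 6 C + \frac{X^{2}}{C}}$ ($f{\left(C,X \right)} = \frac{1}{X + \left(\left(6 C + \frac{2 X}{2 C} X\right) + 19\right)} = \frac{1}{X + \left(\left(6 C + 2 X \frac{1}{2 C} X\right) + 19\right)} = \frac{1}{X + \left(\left(6 C + \frac{X}{C} X\right) + 19\right)} = \frac{1}{X + \left(\left(6 C + \frac{X^{2}}{C}\right) + 19\right)} = \frac{1}{X + \left(19 + 6 C + \frac{X^{2}}{C}\right)} = \frac{1}{19 + X + 6 C + \frac{X^{2}}{C}}$)
$h + f{\left(17,\sqrt{4 - 2} \right)} = \frac{61}{2} + \frac{17}{\left(\sqrt{4 - 2}\right)^{2} + 6 \cdot 17^{2} + 19 \cdot 17 + 17 \sqrt{4 - 2}} = \frac{61}{2} + \frac{17}{\left(\sqrt{2}\right)^{2} + 6 \cdot 289 + 323 + 17 \sqrt{2}} = \frac{61}{2} + \frac{17}{2 + 1734 + 323 + 17 \sqrt{2}} = \frac{61}{2} + \frac{17}{2059 + 17 \sqrt{2}}$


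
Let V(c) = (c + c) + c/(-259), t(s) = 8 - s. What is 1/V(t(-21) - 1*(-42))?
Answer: 259/36707 ≈ 0.0070559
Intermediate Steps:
V(c) = 517*c/259 (V(c) = 2*c + c*(-1/259) = 2*c - c/259 = 517*c/259)
1/V(t(-21) - 1*(-42)) = 1/(517*((8 - 1*(-21)) - 1*(-42))/259) = 1/(517*((8 + 21) + 42)/259) = 1/(517*(29 + 42)/259) = 1/((517/259)*71) = 1/(36707/259) = 259/36707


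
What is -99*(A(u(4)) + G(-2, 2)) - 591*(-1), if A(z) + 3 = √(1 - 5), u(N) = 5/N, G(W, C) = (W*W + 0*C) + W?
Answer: 690 - 198*I ≈ 690.0 - 198.0*I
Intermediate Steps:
G(W, C) = W + W² (G(W, C) = (W² + 0) + W = W² + W = W + W²)
A(z) = -3 + 2*I (A(z) = -3 + √(1 - 5) = -3 + √(-4) = -3 + 2*I)
-99*(A(u(4)) + G(-2, 2)) - 591*(-1) = -99*((-3 + 2*I) - 2*(1 - 2)) - 591*(-1) = -99*((-3 + 2*I) - 2*(-1)) - 1*(-591) = -99*((-3 + 2*I) + 2) + 591 = -99*(-1 + 2*I) + 591 = (99 - 198*I) + 591 = 690 - 198*I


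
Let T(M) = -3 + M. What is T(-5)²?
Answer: 64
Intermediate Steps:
T(-5)² = (-3 - 5)² = (-8)² = 64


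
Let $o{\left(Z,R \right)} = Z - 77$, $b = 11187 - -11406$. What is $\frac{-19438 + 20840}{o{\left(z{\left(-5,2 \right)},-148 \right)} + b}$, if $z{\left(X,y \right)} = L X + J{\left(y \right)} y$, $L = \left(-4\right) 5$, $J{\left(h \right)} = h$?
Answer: $\frac{701}{11310} \approx 0.061981$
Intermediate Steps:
$L = -20$
$b = 22593$ ($b = 11187 + 11406 = 22593$)
$z{\left(X,y \right)} = y^{2} - 20 X$ ($z{\left(X,y \right)} = - 20 X + y y = - 20 X + y^{2} = y^{2} - 20 X$)
$o{\left(Z,R \right)} = -77 + Z$
$\frac{-19438 + 20840}{o{\left(z{\left(-5,2 \right)},-148 \right)} + b} = \frac{-19438 + 20840}{\left(-77 + \left(2^{2} - -100\right)\right) + 22593} = \frac{1402}{\left(-77 + \left(4 + 100\right)\right) + 22593} = \frac{1402}{\left(-77 + 104\right) + 22593} = \frac{1402}{27 + 22593} = \frac{1402}{22620} = 1402 \cdot \frac{1}{22620} = \frac{701}{11310}$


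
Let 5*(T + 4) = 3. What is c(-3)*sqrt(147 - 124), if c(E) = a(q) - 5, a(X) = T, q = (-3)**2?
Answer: -42*sqrt(23)/5 ≈ -40.285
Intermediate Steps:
q = 9
T = -17/5 (T = -4 + (1/5)*3 = -4 + 3/5 = -17/5 ≈ -3.4000)
a(X) = -17/5
c(E) = -42/5 (c(E) = -17/5 - 5 = -42/5)
c(-3)*sqrt(147 - 124) = -42*sqrt(147 - 124)/5 = -42*sqrt(23)/5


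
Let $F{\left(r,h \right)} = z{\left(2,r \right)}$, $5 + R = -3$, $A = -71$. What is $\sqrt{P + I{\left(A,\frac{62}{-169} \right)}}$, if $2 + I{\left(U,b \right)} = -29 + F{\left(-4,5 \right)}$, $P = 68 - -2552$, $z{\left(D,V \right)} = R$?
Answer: $\sqrt{2581} \approx 50.804$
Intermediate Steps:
$R = -8$ ($R = -5 - 3 = -8$)
$z{\left(D,V \right)} = -8$
$F{\left(r,h \right)} = -8$
$P = 2620$ ($P = 68 + 2552 = 2620$)
$I{\left(U,b \right)} = -39$ ($I{\left(U,b \right)} = -2 - 37 = -39$)
$\sqrt{P + I{\left(A,\frac{62}{-169} \right)}} = \sqrt{2620 - 39} = \sqrt{2581}$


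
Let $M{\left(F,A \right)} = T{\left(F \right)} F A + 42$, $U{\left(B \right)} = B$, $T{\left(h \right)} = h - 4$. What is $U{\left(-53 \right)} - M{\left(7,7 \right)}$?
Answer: $-242$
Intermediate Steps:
$T{\left(h \right)} = -4 + h$ ($T{\left(h \right)} = h - 4 = -4 + h$)
$M{\left(F,A \right)} = 42 + A F \left(-4 + F\right)$ ($M{\left(F,A \right)} = \left(-4 + F\right) F A + 42 = F \left(-4 + F\right) A + 42 = A F \left(-4 + F\right) + 42 = 42 + A F \left(-4 + F\right)$)
$U{\left(-53 \right)} - M{\left(7,7 \right)} = -53 - \left(42 + 7 \cdot 7 \left(-4 + 7\right)\right) = -53 - \left(42 + 7 \cdot 7 \cdot 3\right) = -53 - \left(42 + 147\right) = -53 - 189 = -242$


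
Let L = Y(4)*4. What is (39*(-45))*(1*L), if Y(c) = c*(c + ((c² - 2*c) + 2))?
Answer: -393120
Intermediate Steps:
Y(c) = c*(2 + c² - c) (Y(c) = c*(c + (2 + c² - 2*c)) = c*(2 + c² - c))
L = 224 (L = (4*(2 + 4² - 1*4))*4 = (4*(2 + 16 - 4))*4 = (4*14)*4 = 56*4 = 224)
(39*(-45))*(1*L) = (39*(-45))*(1*224) = -1755*224 = -393120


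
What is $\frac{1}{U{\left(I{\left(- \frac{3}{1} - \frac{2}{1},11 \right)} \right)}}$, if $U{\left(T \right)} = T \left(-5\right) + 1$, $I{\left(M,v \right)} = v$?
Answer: $- \frac{1}{54} \approx -0.018519$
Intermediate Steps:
$U{\left(T \right)} = 1 - 5 T$ ($U{\left(T \right)} = - 5 T + 1 = 1 - 5 T$)
$\frac{1}{U{\left(I{\left(- \frac{3}{1} - \frac{2}{1},11 \right)} \right)}} = \frac{1}{1 - 55} = \frac{1}{-54} = - \frac{1}{54}$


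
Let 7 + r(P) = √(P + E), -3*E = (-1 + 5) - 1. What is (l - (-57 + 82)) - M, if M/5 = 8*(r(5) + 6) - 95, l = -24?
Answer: 386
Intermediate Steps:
E = -1 (E = -((-1 + 5) - 1)/3 = -(4 - 1)/3 = -⅓*3 = -1)
r(P) = -7 + √(-1 + P) (r(P) = -7 + √(P - 1) = -7 + √(-1 + P))
M = -435 (M = 5*(8*((-7 + √(-1 + 5)) + 6) - 95) = 5*(8*((-7 + √4) + 6) - 95) = 5*(8*((-7 + 2) + 6) - 95) = 5*(8*(-5 + 6) - 95) = 5*(8*1 - 95) = 5*(8 - 95) = 5*(-87) = -435)
(l - (-57 + 82)) - M = (-24 - (-57 + 82)) - 1*(-435) = (-24 - 1*25) + 435 = (-24 - 25) + 435 = -49 + 435 = 386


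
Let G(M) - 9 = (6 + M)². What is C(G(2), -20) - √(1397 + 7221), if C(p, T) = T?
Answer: -20 - √8618 ≈ -112.83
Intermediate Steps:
G(M) = 9 + (6 + M)²
C(G(2), -20) - √(1397 + 7221) = -20 - √(1397 + 7221) = -20 - √8618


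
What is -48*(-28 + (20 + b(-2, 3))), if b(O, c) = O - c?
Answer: 624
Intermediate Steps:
-48*(-28 + (20 + b(-2, 3))) = -48*(-28 + (20 + (-2 - 1*3))) = -48*(-28 + (20 + (-2 - 3))) = -48*(-28 + (20 - 5)) = -48*(-28 + 15) = -48*(-13) = 624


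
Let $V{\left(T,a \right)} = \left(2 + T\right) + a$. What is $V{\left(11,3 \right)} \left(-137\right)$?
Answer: $-2192$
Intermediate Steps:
$V{\left(T,a \right)} = 2 + T + a$
$V{\left(11,3 \right)} \left(-137\right) = \left(2 + 11 + 3\right) \left(-137\right) = 16 \left(-137\right) = -2192$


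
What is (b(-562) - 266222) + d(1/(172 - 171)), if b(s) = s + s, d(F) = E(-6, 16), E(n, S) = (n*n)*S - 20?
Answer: -266790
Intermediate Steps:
E(n, S) = -20 + S*n² (E(n, S) = n²*S - 20 = S*n² - 20 = -20 + S*n²)
d(F) = 556 (d(F) = -20 + 16*(-6)² = -20 + 16*36 = -20 + 576 = 556)
b(s) = 2*s
(b(-562) - 266222) + d(1/(172 - 171)) = (2*(-562) - 266222) + 556 = (-1124 - 266222) + 556 = -267346 + 556 = -266790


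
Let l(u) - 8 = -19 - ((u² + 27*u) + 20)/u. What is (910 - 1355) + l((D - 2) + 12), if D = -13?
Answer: -1420/3 ≈ -473.33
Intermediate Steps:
l(u) = -11 - (20 + u² + 27*u)/u (l(u) = 8 + (-19 - ((u² + 27*u) + 20)/u) = 8 + (-19 - (20 + u² + 27*u)/u) = -11 - (20 + u² + 27*u)/u)
(910 - 1355) + l((D - 2) + 12) = (910 - 1355) + (-38 - ((-13 - 2) + 12) - 20/((-13 - 2) + 12)) = -445 + (-38 - (-15 + 12) - 20/(-15 + 12)) = -445 + (-38 - 1*(-3) - 20/(-3)) = -445 + (-38 + 3 - 20*(-⅓)) = -445 + (-38 + 3 + 20/3) = -445 - 85/3 = -1420/3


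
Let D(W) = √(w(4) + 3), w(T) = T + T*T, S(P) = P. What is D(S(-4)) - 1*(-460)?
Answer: 460 + √23 ≈ 464.80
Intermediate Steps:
w(T) = T + T²
D(W) = √23 (D(W) = √(4*(1 + 4) + 3) = √(4*5 + 3) = √(20 + 3) = √23)
D(S(-4)) - 1*(-460) = √23 - 1*(-460) = √23 + 460 = 460 + √23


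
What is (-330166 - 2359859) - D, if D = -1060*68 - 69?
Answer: -2617876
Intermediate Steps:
D = -72149 (D = -72080 - 69 = -72149)
(-330166 - 2359859) - D = (-330166 - 2359859) - 1*(-72149) = -2690025 + 72149 = -2617876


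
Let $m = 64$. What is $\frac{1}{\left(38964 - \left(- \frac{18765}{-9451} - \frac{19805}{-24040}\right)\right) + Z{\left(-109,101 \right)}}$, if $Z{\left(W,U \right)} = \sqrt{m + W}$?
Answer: $\frac{80448261774307750648}{3134360158215699933138841} - \frac{6194492037619392 i \sqrt{5}}{3134360158215699933138841} \approx 2.5667 \cdot 10^{-5} - 4.4192 \cdot 10^{-9} i$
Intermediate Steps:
$Z{\left(W,U \right)} = \sqrt{64 + W}$
$\frac{1}{\left(38964 - \left(- \frac{18765}{-9451} - \frac{19805}{-24040}\right)\right) + Z{\left(-109,101 \right)}} = \frac{1}{\left(38964 - \left(- \frac{18765}{-9451} - \frac{19805}{-24040}\right)\right) + \sqrt{64 - 109}} = \frac{1}{\left(38964 - \left(\left(-18765\right) \left(- \frac{1}{9451}\right) - - \frac{3961}{4808}\right)\right) + \sqrt{-45}} = \frac{1}{\left(38964 - \left(\frac{18765}{9451} + \frac{3961}{4808}\right)\right) + 3 i \sqrt{5}} = \frac{1}{\left(38964 - \frac{127657531}{45440408}\right) + 3 i \sqrt{5}} = \frac{1}{\frac{1770412399781}{45440408} + 3 i \sqrt{5}}$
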